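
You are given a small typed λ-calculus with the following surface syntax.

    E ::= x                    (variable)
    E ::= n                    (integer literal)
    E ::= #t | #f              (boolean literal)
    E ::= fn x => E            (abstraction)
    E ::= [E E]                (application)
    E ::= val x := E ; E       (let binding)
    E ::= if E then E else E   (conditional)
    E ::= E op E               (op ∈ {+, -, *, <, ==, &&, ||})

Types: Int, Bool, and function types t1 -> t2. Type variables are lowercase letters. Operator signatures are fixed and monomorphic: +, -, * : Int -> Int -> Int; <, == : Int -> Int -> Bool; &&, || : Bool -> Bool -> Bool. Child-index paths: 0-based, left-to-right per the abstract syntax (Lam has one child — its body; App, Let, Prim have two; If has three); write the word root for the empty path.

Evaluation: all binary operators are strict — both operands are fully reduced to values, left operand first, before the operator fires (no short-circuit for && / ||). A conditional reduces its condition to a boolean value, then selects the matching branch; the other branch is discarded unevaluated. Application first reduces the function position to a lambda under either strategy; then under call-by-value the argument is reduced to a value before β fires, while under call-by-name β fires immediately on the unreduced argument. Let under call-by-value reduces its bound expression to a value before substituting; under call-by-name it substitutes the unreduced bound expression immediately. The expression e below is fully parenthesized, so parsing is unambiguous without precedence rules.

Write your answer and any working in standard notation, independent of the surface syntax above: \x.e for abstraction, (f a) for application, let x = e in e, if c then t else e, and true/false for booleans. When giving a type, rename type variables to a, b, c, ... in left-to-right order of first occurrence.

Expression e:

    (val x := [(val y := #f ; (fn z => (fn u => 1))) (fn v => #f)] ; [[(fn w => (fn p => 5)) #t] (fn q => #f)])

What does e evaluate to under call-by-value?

Trace:
step 0: (let x = ((let y = false in (\z.(\u.1))) (\v.false)) in (((\w.(\p.5)) true) (\q.false)))
step 1: [let@0.0] (let x = ((\z.(\u.1)) (\v.false)) in (((\w.(\p.5)) true) (\q.false)))
step 2: [beta@0] (let x = (\u.1) in (((\w.(\p.5)) true) (\q.false)))
step 3: [let@root] (((\w.(\p.5)) true) (\q.false))
step 4: [beta@0] ((\p.5) (\q.false))
step 5: [beta@root] 5

Answer: 5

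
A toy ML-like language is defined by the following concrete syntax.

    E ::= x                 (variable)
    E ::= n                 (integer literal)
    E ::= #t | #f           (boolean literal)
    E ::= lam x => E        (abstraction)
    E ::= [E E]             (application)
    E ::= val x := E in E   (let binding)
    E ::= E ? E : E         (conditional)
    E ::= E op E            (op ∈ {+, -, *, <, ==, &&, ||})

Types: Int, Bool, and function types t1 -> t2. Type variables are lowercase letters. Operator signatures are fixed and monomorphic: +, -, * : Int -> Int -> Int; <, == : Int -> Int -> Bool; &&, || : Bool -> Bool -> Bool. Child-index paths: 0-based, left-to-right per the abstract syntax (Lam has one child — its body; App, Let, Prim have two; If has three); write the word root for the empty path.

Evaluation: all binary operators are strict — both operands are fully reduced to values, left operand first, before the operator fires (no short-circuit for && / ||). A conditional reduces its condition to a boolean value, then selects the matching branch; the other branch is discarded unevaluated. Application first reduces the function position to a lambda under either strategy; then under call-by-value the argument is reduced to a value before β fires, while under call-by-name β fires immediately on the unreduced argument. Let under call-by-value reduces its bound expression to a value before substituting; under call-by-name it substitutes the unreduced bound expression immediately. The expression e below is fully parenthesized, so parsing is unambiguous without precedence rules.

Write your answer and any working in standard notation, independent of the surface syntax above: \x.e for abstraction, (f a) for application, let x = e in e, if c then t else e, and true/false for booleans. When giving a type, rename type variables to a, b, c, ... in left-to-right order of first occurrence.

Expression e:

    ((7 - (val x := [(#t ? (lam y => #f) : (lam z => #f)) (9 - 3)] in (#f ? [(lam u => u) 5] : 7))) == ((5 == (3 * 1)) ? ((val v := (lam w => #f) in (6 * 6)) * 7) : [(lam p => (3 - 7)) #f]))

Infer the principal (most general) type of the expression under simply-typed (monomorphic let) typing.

Derivation:
  unify Int ~ Int
  unify Bool ~ Bool
\y._ : a -> Bool
\z._ : b -> Bool
  unify a -> Bool ~ b -> Bool
  unify a ~ b
  unify Bool ~ Bool
  unify Int ~ Int
  unify Int ~ Int
  unify b -> Bool ~ Int -> c
  unify b ~ Int
  unify Bool ~ c
_ _ : Bool
let x : Bool
  unify Bool ~ Bool
u : d
\u._ : d -> d
  unify d -> d ~ Int -> e
  unify d ~ Int
  unify Int ~ e
_ _ : Int
  unify Int ~ Int
  unify Int ~ Int
  unify Int ~ Int
  unify Int ~ Int
  unify Int ~ Int
  unify Int ~ Int
  unify Int ~ Int
  unify Bool ~ Bool
\w._ : f -> Bool
let v : f -> Bool
  unify Int ~ Int
  unify Int ~ Int
  unify Int ~ Int
  unify Int ~ Int
  unify Int ~ Int
  unify Int ~ Int
\p._ : g -> Int
  unify g -> Int ~ Bool -> h
  unify g ~ Bool
  unify Int ~ h
_ _ : Int
  unify Int ~ Int
  unify Int ~ Int

Answer: Bool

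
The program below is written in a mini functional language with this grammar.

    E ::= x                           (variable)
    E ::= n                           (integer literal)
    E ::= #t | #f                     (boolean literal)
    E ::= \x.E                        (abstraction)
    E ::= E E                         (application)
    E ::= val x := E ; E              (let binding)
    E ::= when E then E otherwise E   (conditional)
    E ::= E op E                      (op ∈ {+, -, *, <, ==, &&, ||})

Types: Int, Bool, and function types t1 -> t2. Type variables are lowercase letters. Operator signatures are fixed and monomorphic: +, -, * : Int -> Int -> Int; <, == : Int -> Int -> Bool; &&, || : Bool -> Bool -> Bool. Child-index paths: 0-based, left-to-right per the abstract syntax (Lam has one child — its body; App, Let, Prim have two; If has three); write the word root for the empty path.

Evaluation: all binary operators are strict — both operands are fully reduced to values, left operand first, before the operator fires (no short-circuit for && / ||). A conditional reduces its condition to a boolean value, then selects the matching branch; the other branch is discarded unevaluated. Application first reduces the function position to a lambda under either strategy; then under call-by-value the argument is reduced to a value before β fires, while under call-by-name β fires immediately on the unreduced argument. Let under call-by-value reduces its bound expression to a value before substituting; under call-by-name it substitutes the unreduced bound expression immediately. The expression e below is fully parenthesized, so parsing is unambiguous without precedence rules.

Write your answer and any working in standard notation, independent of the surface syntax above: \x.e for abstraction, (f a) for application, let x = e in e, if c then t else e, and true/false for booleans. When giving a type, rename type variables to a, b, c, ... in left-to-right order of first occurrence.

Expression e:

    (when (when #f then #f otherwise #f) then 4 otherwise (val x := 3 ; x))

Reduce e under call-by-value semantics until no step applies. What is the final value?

Answer: 3

Derivation:
step 0: (if (if false then false else false) then 4 else (let x = 3 in x))
step 1: [if@0] (if false then 4 else (let x = 3 in x))
step 2: [if@root] (let x = 3 in x)
step 3: [let@root] 3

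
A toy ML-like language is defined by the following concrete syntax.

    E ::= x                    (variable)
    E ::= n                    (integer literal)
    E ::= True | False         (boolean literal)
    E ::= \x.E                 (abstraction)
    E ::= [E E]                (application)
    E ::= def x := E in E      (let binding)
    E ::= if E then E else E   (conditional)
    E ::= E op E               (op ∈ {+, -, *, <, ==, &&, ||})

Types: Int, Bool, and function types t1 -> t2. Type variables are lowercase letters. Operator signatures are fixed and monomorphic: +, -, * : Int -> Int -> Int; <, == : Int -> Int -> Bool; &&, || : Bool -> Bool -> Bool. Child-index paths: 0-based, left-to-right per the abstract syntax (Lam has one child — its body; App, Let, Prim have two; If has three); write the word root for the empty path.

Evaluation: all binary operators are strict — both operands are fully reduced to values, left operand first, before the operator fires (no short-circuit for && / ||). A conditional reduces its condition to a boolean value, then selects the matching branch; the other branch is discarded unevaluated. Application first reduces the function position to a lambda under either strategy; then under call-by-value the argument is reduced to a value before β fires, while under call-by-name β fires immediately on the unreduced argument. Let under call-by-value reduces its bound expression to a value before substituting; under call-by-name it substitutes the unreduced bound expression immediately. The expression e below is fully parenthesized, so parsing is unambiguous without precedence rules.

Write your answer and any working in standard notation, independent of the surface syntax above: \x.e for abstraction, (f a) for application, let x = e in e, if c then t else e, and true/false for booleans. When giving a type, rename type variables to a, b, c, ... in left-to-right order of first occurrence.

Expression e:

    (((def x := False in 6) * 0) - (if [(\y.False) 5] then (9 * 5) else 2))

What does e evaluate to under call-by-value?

Answer: -2

Working:
step 0: (((let x = false in 6) * 0) - (if ((\y.false) 5) then (9 * 5) else 2))
step 1: [let@0.0] ((6 * 0) - (if ((\y.false) 5) then (9 * 5) else 2))
step 2: [delta@0] (0 - (if ((\y.false) 5) then (9 * 5) else 2))
step 3: [beta@1.0] (0 - (if false then (9 * 5) else 2))
step 4: [if@1] (0 - 2)
step 5: [delta@root] -2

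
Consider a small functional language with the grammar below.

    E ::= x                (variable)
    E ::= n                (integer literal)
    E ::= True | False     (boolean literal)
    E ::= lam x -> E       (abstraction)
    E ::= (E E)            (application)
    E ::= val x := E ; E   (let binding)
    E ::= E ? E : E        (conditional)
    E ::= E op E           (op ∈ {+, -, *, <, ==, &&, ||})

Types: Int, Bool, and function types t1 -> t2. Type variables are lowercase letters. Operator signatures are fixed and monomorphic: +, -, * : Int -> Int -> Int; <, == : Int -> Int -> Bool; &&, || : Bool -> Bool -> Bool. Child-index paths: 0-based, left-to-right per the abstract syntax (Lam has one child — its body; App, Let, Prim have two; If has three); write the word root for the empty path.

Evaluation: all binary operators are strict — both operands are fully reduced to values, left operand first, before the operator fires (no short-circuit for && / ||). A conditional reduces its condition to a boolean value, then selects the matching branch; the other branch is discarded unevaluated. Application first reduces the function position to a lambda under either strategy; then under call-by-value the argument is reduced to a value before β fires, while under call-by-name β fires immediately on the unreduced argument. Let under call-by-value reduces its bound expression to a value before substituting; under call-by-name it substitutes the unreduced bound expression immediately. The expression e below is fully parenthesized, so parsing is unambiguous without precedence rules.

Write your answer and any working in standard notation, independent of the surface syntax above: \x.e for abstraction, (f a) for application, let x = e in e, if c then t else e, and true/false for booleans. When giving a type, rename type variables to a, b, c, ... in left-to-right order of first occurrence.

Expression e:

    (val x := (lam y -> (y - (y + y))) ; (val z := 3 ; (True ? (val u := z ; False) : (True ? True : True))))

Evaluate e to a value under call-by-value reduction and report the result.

Working:
step 0: (let x = (\y.(y - (y + y))) in (let z = 3 in (if true then (let u = z in false) else (if true then true else true))))
step 1: [let@root] (let z = 3 in (if true then (let u = z in false) else (if true then true else true)))
step 2: [let@root] (if true then (let u = 3 in false) else (if true then true else true))
step 3: [if@root] (let u = 3 in false)
step 4: [let@root] false

Answer: false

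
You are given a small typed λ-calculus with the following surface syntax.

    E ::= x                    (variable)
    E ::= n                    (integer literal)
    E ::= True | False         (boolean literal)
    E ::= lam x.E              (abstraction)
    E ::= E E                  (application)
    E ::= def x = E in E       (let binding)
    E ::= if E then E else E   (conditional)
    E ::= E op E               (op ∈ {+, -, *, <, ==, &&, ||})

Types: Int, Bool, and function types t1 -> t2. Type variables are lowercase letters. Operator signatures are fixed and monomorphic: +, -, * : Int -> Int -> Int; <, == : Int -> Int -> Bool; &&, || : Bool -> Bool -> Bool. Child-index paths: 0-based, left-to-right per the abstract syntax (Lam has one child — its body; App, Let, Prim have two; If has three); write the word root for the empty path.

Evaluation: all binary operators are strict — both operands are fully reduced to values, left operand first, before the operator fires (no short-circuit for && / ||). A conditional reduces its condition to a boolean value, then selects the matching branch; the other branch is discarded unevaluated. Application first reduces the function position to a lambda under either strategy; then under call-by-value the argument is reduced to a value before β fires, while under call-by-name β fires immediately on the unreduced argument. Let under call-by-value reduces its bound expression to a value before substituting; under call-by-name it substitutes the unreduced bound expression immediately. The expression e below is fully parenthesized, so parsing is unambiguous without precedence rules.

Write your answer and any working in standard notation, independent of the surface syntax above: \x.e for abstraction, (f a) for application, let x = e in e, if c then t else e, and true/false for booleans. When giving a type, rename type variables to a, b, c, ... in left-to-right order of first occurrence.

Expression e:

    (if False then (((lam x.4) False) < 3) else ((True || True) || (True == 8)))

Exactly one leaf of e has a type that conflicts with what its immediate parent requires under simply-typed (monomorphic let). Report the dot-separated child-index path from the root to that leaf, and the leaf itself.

Answer: 2.1.0 : true

Trace:
  unify Bool ~ Bool
\x._ : a -> Int
  unify a -> Int ~ Bool -> b
  unify a ~ Bool
  unify Int ~ b
_ _ : Int
  unify Int ~ Int
  unify Int ~ Int
  unify Bool ~ Bool
  unify Bool ~ Bool
  unify Bool ~ Bool
  unify Bool ~ Int
  FAIL: mismatch Bool ~ Int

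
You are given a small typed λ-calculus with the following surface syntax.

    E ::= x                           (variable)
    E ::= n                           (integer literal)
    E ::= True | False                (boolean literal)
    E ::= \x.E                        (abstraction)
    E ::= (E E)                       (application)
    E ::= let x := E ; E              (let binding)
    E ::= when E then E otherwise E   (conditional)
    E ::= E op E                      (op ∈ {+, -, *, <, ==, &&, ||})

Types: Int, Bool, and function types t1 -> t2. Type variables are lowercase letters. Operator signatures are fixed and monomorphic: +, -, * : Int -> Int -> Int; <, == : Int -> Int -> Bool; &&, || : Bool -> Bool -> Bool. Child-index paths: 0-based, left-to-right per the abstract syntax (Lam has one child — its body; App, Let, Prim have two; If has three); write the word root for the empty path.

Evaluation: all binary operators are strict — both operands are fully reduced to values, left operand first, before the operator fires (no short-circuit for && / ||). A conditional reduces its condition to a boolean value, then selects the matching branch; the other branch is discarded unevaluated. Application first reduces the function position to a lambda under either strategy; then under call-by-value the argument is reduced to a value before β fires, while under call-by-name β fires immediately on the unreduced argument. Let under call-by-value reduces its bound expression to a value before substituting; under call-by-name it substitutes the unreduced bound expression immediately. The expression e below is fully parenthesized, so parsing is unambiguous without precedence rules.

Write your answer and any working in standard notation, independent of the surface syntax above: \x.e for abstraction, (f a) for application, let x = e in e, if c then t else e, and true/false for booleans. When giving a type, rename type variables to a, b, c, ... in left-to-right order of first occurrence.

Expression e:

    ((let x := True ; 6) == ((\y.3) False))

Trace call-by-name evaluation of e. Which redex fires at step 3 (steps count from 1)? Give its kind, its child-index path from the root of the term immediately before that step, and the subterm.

Trace:
step 0: ((let x = true in 6) == ((\y.3) false))
step 1: [let@0] (6 == ((\y.3) false))
step 2: [beta@1] (6 == 3)
step 3: [delta@root] false

Answer: delta at root : (6 == 3)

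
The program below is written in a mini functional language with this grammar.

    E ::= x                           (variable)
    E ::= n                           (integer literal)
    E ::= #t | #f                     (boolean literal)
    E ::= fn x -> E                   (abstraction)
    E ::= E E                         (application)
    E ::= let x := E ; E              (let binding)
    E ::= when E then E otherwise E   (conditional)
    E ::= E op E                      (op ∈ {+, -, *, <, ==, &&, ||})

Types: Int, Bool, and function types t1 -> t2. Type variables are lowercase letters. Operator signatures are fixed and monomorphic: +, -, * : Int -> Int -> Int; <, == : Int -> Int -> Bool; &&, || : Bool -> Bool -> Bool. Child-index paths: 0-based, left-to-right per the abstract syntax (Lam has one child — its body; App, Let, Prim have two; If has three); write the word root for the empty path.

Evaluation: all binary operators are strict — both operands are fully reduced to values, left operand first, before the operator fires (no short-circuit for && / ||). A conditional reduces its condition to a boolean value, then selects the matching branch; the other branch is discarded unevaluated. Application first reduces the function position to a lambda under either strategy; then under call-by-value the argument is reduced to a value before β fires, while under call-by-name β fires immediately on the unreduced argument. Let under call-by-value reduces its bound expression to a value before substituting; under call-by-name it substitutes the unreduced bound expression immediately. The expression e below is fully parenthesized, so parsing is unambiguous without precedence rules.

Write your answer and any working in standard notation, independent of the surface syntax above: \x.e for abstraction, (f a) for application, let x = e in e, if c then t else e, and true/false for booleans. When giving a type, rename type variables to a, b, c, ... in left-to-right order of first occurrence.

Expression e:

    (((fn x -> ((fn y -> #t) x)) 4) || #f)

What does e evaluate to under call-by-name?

Answer: true

Trace:
step 0: (((\x.((\y.true) x)) 4) || false)
step 1: [beta@0] (((\y.true) 4) || false)
step 2: [beta@0] (true || false)
step 3: [delta@root] true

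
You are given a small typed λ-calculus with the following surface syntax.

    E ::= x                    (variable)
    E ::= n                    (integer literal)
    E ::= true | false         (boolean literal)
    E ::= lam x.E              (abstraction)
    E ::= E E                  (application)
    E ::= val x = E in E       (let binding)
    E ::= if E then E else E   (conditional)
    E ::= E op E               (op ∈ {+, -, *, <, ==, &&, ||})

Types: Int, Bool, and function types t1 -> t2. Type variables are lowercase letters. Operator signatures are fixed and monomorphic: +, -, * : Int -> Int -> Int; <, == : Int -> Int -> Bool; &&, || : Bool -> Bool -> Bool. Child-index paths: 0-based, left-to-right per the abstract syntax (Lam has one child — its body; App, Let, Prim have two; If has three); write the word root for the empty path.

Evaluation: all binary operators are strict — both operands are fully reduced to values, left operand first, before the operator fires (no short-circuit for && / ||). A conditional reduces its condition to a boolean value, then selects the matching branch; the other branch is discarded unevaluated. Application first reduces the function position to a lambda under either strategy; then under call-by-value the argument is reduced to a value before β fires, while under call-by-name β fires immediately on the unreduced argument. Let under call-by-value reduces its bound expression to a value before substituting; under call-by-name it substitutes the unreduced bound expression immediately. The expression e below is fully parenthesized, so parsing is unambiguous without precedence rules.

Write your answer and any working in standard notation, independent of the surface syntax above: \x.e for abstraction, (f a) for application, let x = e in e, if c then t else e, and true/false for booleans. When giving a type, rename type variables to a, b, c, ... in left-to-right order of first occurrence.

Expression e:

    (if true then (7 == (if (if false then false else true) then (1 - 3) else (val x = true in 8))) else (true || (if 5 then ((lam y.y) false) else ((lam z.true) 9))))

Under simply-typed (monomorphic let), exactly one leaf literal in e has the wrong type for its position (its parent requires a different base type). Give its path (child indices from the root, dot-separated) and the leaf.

Answer: 2.1.0 : 5

Derivation:
  unify Bool ~ Bool
  unify Int ~ Int
  unify Bool ~ Bool
  unify Bool ~ Bool
  unify Bool ~ Bool
  unify Int ~ Int
  unify Int ~ Int
let x : Bool
  unify Int ~ Int
  unify Int ~ Int
  unify Bool ~ Bool
  unify Int ~ Bool
  FAIL: mismatch Int ~ Bool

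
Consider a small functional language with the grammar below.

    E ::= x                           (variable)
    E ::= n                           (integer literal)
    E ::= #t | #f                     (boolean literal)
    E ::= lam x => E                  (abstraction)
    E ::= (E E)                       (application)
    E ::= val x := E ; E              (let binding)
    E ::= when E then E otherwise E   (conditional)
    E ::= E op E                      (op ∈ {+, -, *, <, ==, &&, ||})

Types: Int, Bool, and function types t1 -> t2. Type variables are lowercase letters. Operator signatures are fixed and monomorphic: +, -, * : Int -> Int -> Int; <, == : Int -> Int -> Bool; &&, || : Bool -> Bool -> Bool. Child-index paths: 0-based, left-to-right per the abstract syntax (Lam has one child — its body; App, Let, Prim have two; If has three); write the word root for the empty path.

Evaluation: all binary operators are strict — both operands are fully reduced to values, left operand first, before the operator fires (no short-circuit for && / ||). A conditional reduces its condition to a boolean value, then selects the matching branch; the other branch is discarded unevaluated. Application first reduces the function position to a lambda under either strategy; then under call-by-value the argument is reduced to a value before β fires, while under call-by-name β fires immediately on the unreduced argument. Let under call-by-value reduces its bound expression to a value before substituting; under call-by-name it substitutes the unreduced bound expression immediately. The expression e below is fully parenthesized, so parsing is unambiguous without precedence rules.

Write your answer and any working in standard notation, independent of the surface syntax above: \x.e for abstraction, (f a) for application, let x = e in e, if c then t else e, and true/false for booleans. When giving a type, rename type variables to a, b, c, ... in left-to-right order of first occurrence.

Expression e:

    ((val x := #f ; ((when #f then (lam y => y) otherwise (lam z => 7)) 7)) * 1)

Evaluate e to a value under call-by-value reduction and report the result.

Derivation:
step 0: ((let x = false in ((if false then (\y.y) else (\z.7)) 7)) * 1)
step 1: [let@0] (((if false then (\y.y) else (\z.7)) 7) * 1)
step 2: [if@0.0] (((\z.7) 7) * 1)
step 3: [beta@0] (7 * 1)
step 4: [delta@root] 7

Answer: 7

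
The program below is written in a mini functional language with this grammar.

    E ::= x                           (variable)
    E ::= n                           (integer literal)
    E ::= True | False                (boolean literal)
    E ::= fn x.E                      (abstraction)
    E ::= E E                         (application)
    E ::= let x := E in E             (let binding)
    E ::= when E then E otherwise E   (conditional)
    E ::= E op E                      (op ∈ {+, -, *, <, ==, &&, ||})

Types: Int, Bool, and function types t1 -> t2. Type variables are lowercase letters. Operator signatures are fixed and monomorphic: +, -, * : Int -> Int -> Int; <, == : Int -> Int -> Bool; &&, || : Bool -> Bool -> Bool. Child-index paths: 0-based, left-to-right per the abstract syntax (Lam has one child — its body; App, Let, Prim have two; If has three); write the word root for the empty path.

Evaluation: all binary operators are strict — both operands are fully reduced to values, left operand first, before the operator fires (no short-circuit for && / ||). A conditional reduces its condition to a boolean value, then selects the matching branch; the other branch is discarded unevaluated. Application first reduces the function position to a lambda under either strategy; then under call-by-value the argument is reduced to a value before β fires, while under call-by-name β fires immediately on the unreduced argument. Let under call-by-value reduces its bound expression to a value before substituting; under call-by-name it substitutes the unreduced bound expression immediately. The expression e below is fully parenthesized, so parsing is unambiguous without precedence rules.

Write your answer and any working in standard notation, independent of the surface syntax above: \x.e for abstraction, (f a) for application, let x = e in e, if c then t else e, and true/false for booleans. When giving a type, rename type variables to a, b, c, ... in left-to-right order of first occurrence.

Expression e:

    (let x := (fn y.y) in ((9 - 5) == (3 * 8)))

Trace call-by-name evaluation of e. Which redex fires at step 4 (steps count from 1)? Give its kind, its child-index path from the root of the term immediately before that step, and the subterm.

Working:
step 0: (let x = (\y.y) in ((9 - 5) == (3 * 8)))
step 1: [let@root] ((9 - 5) == (3 * 8))
step 2: [delta@0] (4 == (3 * 8))
step 3: [delta@1] (4 == 24)
step 4: [delta@root] false

Answer: delta at root : (4 == 24)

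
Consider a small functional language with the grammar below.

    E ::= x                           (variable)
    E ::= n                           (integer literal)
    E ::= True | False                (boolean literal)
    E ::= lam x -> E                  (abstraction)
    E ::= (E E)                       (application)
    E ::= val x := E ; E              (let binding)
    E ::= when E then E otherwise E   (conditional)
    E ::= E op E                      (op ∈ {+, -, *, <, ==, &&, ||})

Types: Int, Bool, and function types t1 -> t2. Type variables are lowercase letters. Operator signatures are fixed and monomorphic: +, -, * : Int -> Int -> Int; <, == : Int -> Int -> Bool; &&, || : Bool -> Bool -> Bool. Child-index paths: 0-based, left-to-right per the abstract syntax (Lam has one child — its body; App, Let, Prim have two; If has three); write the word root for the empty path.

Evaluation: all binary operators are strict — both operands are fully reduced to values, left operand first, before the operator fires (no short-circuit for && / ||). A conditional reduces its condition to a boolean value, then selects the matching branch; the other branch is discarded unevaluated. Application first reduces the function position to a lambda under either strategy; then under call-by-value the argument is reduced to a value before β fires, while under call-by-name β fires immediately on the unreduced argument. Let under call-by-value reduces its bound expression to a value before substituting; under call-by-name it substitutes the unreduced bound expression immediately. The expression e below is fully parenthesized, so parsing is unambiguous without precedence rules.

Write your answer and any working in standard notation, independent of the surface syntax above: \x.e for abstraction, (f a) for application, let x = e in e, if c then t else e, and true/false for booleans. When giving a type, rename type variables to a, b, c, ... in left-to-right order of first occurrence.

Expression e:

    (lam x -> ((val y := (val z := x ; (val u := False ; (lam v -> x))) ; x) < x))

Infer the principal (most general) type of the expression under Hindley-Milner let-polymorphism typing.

Answer: Int -> Bool

Working:
x : a
let z : a
let u : Bool
x : a
\v._ : b -> a
let y : forall. b -> a
x : a
  unify a ~ Int
x : Int
  unify Int ~ Int
\x._ : Int -> Bool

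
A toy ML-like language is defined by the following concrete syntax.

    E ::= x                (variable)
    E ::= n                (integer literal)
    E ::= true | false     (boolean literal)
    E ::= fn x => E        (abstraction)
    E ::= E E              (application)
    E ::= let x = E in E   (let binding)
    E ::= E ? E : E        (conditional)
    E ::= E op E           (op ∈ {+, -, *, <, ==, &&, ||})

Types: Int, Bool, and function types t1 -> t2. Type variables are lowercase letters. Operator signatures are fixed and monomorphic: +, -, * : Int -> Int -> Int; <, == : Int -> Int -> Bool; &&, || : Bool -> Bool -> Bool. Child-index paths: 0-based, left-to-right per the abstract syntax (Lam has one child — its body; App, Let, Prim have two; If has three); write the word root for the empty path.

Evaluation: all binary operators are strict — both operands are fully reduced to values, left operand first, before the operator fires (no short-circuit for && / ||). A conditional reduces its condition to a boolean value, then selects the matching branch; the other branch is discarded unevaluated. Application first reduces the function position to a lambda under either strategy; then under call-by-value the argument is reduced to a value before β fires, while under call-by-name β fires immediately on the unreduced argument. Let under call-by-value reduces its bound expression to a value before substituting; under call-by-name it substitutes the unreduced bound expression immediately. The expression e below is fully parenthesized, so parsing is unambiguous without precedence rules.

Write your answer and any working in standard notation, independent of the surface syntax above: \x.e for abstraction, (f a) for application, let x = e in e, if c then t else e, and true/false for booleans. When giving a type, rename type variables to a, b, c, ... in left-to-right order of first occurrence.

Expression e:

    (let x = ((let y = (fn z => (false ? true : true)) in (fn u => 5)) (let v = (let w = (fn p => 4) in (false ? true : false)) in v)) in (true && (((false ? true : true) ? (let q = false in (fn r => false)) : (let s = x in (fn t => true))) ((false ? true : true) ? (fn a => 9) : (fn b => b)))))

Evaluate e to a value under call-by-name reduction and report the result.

Working:
step 0: (let x = ((let y = (\z.(if false then true else true)) in (\u.5)) (let v = (let w = (\p.4) in (if false then true else false)) in v)) in (true && ((if (if false then true else true) then (let q = false in (\r.false)) else (let s = x in (\t.true))) (if (if false then true else true) then (\a.9) else (\b.b)))))
step 1: [let@root] (true && ((if (if false then true else true) then (let q = false in (\r.false)) else (let s = ((let y = (\z.(if false then true else true)) in (\u.5)) (let v = (let w = (\p.4) in (if false then true else false)) in v)) in (\t.true))) (if (if false then true else true) then (\a.9) else (\b.b))))
step 2: [if@1.0.0] (true && ((if true then (let q = false in (\r.false)) else (let s = ((let y = (\z.(if false then true else true)) in (\u.5)) (let v = (let w = (\p.4) in (if false then true else false)) in v)) in (\t.true))) (if (if false then true else true) then (\a.9) else (\b.b))))
step 3: [if@1.0] (true && ((let q = false in (\r.false)) (if (if false then true else true) then (\a.9) else (\b.b))))
step 4: [let@1.0] (true && ((\r.false) (if (if false then true else true) then (\a.9) else (\b.b))))
step 5: [beta@1] (true && false)
step 6: [delta@root] false

Answer: false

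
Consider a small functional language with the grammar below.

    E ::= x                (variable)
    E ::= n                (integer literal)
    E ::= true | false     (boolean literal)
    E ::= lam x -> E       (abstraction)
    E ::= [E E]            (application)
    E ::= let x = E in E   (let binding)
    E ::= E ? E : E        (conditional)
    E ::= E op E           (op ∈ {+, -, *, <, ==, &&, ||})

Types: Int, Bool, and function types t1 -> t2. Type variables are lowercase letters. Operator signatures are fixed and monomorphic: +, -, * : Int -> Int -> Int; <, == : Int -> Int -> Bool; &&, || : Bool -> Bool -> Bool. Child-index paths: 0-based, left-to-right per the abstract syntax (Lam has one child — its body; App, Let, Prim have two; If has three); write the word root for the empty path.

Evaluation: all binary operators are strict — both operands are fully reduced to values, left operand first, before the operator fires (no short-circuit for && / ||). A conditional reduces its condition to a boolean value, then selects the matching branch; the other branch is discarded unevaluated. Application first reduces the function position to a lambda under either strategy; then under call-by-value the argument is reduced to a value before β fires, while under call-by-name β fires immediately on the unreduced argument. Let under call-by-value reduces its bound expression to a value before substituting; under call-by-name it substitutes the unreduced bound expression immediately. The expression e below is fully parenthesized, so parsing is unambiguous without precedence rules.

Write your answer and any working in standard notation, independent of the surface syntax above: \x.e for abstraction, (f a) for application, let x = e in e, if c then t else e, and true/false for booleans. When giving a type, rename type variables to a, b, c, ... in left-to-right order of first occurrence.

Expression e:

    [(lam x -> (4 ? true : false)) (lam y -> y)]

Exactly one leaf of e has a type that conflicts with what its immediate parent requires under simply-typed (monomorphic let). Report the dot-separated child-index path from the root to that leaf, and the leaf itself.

Answer: 0.0.0 : 4

Derivation:
  unify Int ~ Bool
  FAIL: mismatch Int ~ Bool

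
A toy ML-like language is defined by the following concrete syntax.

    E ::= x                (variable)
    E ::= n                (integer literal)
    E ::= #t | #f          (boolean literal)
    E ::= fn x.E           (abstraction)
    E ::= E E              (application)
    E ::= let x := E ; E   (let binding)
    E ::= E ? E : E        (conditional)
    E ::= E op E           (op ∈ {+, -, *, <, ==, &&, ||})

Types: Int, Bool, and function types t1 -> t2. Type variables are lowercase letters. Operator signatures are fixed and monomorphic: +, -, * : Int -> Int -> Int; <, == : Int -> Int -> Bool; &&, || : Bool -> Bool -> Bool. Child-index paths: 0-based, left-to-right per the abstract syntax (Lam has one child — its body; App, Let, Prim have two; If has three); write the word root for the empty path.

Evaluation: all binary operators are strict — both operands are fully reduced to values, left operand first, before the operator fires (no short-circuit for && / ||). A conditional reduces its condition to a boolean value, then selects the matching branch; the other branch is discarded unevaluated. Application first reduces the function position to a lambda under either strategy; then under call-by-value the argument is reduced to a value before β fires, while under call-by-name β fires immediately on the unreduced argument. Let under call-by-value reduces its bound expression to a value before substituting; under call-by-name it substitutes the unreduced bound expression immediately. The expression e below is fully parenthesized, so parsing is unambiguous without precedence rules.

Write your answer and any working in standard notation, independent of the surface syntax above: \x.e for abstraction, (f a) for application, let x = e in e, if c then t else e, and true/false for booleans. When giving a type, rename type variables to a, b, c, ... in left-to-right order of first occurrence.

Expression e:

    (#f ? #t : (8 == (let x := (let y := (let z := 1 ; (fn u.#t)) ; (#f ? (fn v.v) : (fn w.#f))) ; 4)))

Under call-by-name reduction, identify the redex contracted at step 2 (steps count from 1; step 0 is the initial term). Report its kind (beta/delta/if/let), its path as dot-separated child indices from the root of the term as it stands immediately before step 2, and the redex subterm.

Answer: let at 1 : (let x = (let y = (let z = 1 in (\u.true)) in (if false then (\v.v) else (\w.false))) in 4)

Working:
step 0: (if false then true else (8 == (let x = (let y = (let z = 1 in (\u.true)) in (if false then (\v.v) else (\w.false))) in 4)))
step 1: [if@root] (8 == (let x = (let y = (let z = 1 in (\u.true)) in (if false then (\v.v) else (\w.false))) in 4))
step 2: [let@1] (8 == 4)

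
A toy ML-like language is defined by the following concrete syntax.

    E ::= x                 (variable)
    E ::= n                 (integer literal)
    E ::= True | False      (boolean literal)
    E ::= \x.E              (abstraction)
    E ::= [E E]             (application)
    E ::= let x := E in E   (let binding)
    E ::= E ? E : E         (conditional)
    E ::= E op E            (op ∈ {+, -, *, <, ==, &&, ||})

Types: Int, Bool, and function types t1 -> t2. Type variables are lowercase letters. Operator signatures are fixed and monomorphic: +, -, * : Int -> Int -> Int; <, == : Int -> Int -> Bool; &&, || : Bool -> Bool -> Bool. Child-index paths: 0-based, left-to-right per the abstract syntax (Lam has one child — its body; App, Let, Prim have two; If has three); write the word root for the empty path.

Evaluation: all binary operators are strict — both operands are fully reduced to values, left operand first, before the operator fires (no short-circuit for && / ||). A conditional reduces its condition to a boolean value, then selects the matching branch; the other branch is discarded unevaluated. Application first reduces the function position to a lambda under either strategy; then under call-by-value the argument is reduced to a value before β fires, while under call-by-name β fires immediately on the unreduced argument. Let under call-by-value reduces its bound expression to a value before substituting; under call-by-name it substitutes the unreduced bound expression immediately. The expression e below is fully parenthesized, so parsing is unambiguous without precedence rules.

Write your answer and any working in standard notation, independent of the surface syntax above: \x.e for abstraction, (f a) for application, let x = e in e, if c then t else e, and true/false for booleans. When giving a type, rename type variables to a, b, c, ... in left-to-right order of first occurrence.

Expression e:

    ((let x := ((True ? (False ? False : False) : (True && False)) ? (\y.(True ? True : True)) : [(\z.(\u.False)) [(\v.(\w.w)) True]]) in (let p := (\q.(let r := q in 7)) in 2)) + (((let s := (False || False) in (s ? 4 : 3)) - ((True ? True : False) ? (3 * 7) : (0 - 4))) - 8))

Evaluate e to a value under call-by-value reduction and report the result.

Answer: -24

Trace:
step 0: ((let x = (if (if true then (if false then false else false) else (true && false)) then (\y.(if true then true else true)) else ((\z.(\u.false)) ((\v.(\w.w)) true))) in (let p = (\q.(let r = q in 7)) in 2)) + (((let s = (false || false) in (if s then 4 else 3)) - (if (if true then true else false) then (3 * 7) else (0 - 4))) - 8))
step 1: [if@0.0.0] ((let x = (if (if false then false else false) then (\y.(if true then true else true)) else ((\z.(\u.false)) ((\v.(\w.w)) true))) in (let p = (\q.(let r = q in 7)) in 2)) + (((let s = (false || false) in (if s then 4 else 3)) - (if (if true then true else false) then (3 * 7) else (0 - 4))) - 8))
step 2: [if@0.0.0] ((let x = (if false then (\y.(if true then true else true)) else ((\z.(\u.false)) ((\v.(\w.w)) true))) in (let p = (\q.(let r = q in 7)) in 2)) + (((let s = (false || false) in (if s then 4 else 3)) - (if (if true then true else false) then (3 * 7) else (0 - 4))) - 8))
step 3: [if@0.0] ((let x = ((\z.(\u.false)) ((\v.(\w.w)) true)) in (let p = (\q.(let r = q in 7)) in 2)) + (((let s = (false || false) in (if s then 4 else 3)) - (if (if true then true else false) then (3 * 7) else (0 - 4))) - 8))
step 4: [beta@0.0.1] ((let x = ((\z.(\u.false)) (\w.w)) in (let p = (\q.(let r = q in 7)) in 2)) + (((let s = (false || false) in (if s then 4 else 3)) - (if (if true then true else false) then (3 * 7) else (0 - 4))) - 8))
step 5: [beta@0.0] ((let x = (\u.false) in (let p = (\q.(let r = q in 7)) in 2)) + (((let s = (false || false) in (if s then 4 else 3)) - (if (if true then true else false) then (3 * 7) else (0 - 4))) - 8))
step 6: [let@0] ((let p = (\q.(let r = q in 7)) in 2) + (((let s = (false || false) in (if s then 4 else 3)) - (if (if true then true else false) then (3 * 7) else (0 - 4))) - 8))
step 7: [let@0] (2 + (((let s = (false || false) in (if s then 4 else 3)) - (if (if true then true else false) then (3 * 7) else (0 - 4))) - 8))
step 8: [delta@1.0.0.0] (2 + (((let s = false in (if s then 4 else 3)) - (if (if true then true else false) then (3 * 7) else (0 - 4))) - 8))
step 9: [let@1.0.0] (2 + (((if false then 4 else 3) - (if (if true then true else false) then (3 * 7) else (0 - 4))) - 8))
step 10: [if@1.0.0] (2 + ((3 - (if (if true then true else false) then (3 * 7) else (0 - 4))) - 8))
step 11: [if@1.0.1.0] (2 + ((3 - (if true then (3 * 7) else (0 - 4))) - 8))
step 12: [if@1.0.1] (2 + ((3 - (3 * 7)) - 8))
step 13: [delta@1.0.1] (2 + ((3 - 21) - 8))
step 14: [delta@1.0] (2 + (-18 - 8))
step 15: [delta@1] (2 + -26)
step 16: [delta@root] -24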